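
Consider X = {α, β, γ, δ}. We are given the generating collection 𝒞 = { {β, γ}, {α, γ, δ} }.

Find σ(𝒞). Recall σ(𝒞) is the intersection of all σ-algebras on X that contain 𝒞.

Initial family (4 sets): { {}, {β, γ}, {α, γ, δ}, X }.
Round 1: 2 new —
  {β}  = X∖{α, γ, δ}
  {α, δ}  = X∖{β, γ}
  (now 6)
Round 2: +1 →
  {α, β, δ}  = {α, δ} ∪ {β}
  (now 7)
Round 3 adds 1:
  {γ}  = X∖{α, β, δ}
  (now 8)
Round 4: stable.

Hence σ(𝒞) has 8 members: { {}, {β}, {γ}, {α, δ}, {β, γ}, {α, β, δ}, {α, γ, δ}, X }.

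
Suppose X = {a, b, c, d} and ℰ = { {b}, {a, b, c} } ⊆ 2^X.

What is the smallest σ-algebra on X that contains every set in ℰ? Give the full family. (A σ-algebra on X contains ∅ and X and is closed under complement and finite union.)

σ(ℰ) (8 sets): { ∅, {b}, {d}, {a, c}, {b, d}, {a, b, c}, {a, c, d}, X }

Check:
Take S₀ = ℰ ∪ {∅, X} = { ∅, {b}, {a, b, c}, X }.
Round 1 (2 new):
  {d}  = complement {a, b, c}
  {a, c, d}  = complement {b}
  [6 total]
Round 2: +1 →
  {b, d}  = {d} ∪ {b}
  [7 total]
Round 3: +1 →
  {a, c}  = complement {b, d}
  [8 total]
After Round 4 the family is unchanged; done.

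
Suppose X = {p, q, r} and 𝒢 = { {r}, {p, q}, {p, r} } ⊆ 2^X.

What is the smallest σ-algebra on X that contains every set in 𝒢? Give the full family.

σ(𝒢) = { {}, {p}, {q}, {r}, {p, q}, {p, r}, {q, r}, X }

Check:
Seed the family with 𝒢 together with ∅ and X: { {}, {r}, {p, q}, {p, r}, X }.
Step 1: 1 new —
  {q}  = ᶜ of {p, r}
  [6 total]
Step 2 adds 1:
  {q, r}  = {r} ∪ {q}
  [7 total]
Step 3 adds 1:
  {p}  = ᶜ of {q, r}
  [8 total]
Step 4: closed — nothing new.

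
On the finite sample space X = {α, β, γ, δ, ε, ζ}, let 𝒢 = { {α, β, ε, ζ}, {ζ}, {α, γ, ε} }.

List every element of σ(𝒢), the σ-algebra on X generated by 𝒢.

Begin from { {}, {ζ}, {α, γ, ε}, {α, β, ε, ζ}, X } (that is, 𝒢 plus ∅ and X).
Iteration 1. New:
  {γ, δ}  = X∖{α, β, ε, ζ}
  {β, δ, ζ}  = X∖{α, γ, ε}
  {α, γ, ε, ζ}  = {α, γ, ε} ∪ {ζ}
  {α, β, γ, δ, ε}  = X∖{ζ}
  {α, β, γ, ε, ζ}  = {α, γ, ε} ∪ {α, β, ε, ζ}
  — 10 sets.
Iteration 2 adds 7:
  {δ}  = X∖{α, β, γ, ε, ζ}
  {β, δ}  = X∖{α, γ, ε, ζ}
  {γ, δ, ζ}  = {γ, δ} ∪ {ζ}
  {α, γ, δ, ε}  = {γ, δ} ∪ {α, γ, ε}
  {β, γ, δ, ζ}  = {β, δ, ζ} ∪ {γ, δ}
  {α, β, δ, ε, ζ}  = {β, δ, ζ} ∪ {α, β, ε, ζ}
  {α, γ, δ, ε, ζ}  = {α, γ, ε, ζ} ∪ {γ, δ}
  — 17 sets.
Iteration 3 (7 new):
  {β}  = X∖{α, γ, δ, ε, ζ}
  {γ}  = X∖{α, β, δ, ε, ζ}
  {α, ε}  = X∖{β, γ, δ, ζ}
  {β, ζ}  = X∖{α, γ, δ, ε}
  {δ, ζ}  = {δ} ∪ {ζ}
  {α, β, ε}  = X∖{γ, δ, ζ}
  {β, γ, δ}  = {γ, δ} ∪ {β, δ}
  — 24 sets.
Iteration 4 (8 new):
  {β, γ}  = {β} ∪ {γ}
  {γ, ζ}  = {ζ} ∪ {γ}
  {α, δ, ε}  = {α, ε} ∪ {δ}
  {α, ε, ζ}  = X∖{β, γ, δ}
  {β, γ, ζ}  = {β, ζ} ∪ {γ}
  {α, β, γ, ε}  = X∖{δ, ζ}
  {α, β, δ, ε}  = {α, β, ε} ∪ {δ}
  {α, δ, ε, ζ}  = {α, ε} ∪ {δ, ζ}
  — 32 sets.
Iteration 5: closed — nothing new.

Therefore σ(𝒢) = { {}, {β}, {γ}, {δ}, {ζ}, {α, ε}, {β, γ}, {β, δ}, {β, ζ}, {γ, δ}, {γ, ζ}, {δ, ζ}, {α, β, ε}, {α, γ, ε}, {α, δ, ε}, {α, ε, ζ}, {β, γ, δ}, {β, γ, ζ}, {β, δ, ζ}, {γ, δ, ζ}, {α, β, γ, ε}, {α, β, δ, ε}, {α, β, ε, ζ}, {α, γ, δ, ε}, {α, γ, ε, ζ}, {α, δ, ε, ζ}, {β, γ, δ, ζ}, {α, β, γ, δ, ε}, {α, β, γ, ε, ζ}, {α, β, δ, ε, ζ}, {α, γ, δ, ε, ζ}, X } (|σ(𝒢)| = 32).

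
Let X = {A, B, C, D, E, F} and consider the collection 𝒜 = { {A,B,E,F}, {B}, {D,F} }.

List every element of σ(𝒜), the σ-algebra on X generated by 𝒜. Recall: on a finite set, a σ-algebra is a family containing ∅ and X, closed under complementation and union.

Seed the family with 𝒜 together with ∅ and X: { {}, {B}, {D,F}, {A,B,E,F}, X }.
Pass 1 (5 new):
  {C,D}  = ᶜ of {A,B,E,F}
  {B,D,F}  = {B} ∪ {D,F}
  {A,B,C,E}  = ᶜ of {D,F}
  {A,B,D,E,F}  = {D,F} ∪ {A,B,E,F}
  {A,C,D,E,F}  = ᶜ of {B}
Pass 2. New:
  {C}  = ᶜ of {A,B,D,E,F}
  {A,C,E}  = ᶜ of {B,D,F}
  {B,C,D}  = {C,D} ∪ {B}
  {C,D,F}  = {C,D} ∪ {D,F}
  {B,C,D,F}  = {B,D,F} ∪ {C,D}
  {A,B,C,D,E}  = {C,D} ∪ {A,B,C,E}
  {A,B,C,E,F}  = {A,B,C,E} ∪ {A,B,E,F}
Pass 3. New:
  {D}  = ᶜ of {A,B,C,E,F}
  {F}  = ᶜ of {A,B,C,D,E}
  {A,E}  = ᶜ of {B,C,D,F}
  {B,C}  = {C} ∪ {B}
  {A,B,E}  = ᶜ of {C,D,F}
  {A,E,F}  = ᶜ of {B,C,D}
  {A,C,D,E}  = {C,D} ∪ {A,C,E}
Pass 4 (8 new):
  {B,D}  = {B} ∪ {D}
  {B,F}  = ᶜ of {A,C,D,E}
  {C,F}  = {F} ∪ {C}
  {A,D,E}  = {A,E} ∪ {D}
  {B,C,F}  = {F} ∪ {B,C}
  {A,B,D,E}  = {A,B,E} ∪ {D}
  {A,C,E,F}  = {A,C,E} ∪ {F}
  {A,D,E,F}  = ᶜ of {B,C}
Pass 5: already closed under ᶜ and ∪.

Therefore σ(𝒜) = { {}, {B}, {C}, {D}, {F}, {A,E}, {B,C}, {B,D}, {B,F}, {C,D}, {C,F}, {D,F}, {A,B,E}, {A,C,E}, {A,D,E}, {A,E,F}, {B,C,D}, {B,C,F}, {B,D,F}, {C,D,F}, {A,B,C,E}, {A,B,D,E}, {A,B,E,F}, {A,C,D,E}, {A,C,E,F}, {A,D,E,F}, {B,C,D,F}, {A,B,C,D,E}, {A,B,C,E,F}, {A,B,D,E,F}, {A,C,D,E,F}, X } (|σ(𝒜)| = 32).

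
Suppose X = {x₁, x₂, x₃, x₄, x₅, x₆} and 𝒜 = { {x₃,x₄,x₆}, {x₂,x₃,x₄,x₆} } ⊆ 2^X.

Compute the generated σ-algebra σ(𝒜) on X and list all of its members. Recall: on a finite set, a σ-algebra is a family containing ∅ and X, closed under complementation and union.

σ(𝒜) = { {}, {x₂}, {x₁,x₅}, {x₁,x₂,x₅}, {x₃,x₄,x₆}, {x₂,x₃,x₄,x₆}, {x₁,x₃,x₄,x₅,x₆}, X }

Working:
Take S₀ = 𝒜 ∪ {∅, X} = { {}, {x₃,x₄,x₆}, {x₂,x₃,x₄,x₆}, X }.
Pass 1. New:
  {x₁,x₅}  = X∖{x₂,x₃,x₄,x₆}
  {x₁,x₂,x₅}  = X∖{x₃,x₄,x₆}
  |family| = 6
Pass 2. New:
  {x₁,x₃,x₄,x₅,x₆}  = {x₁,x₅} ∪ {x₃,x₄,x₆}
  |family| = 7
Pass 3: 1 new —
  {x₂}  = X∖{x₁,x₃,x₄,x₅,x₆}
  |family| = 8
Pass 4 adds nothing — fixpoint reached.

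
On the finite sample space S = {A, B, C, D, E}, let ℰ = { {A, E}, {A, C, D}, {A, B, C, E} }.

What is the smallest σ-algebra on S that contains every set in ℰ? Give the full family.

Start: ℰ ∪ {∅, S} = { ∅, {A, E}, {A, C, D}, {A, B, C, E}, S }.
Round 1: +4 →
  {D}  = complement {A, B, C, E}
  {B, E}  = complement {A, C, D}
  {B, C, D}  = complement {A, E}
  {A, C, D, E}  = {A, C, D} ∪ {A, E}
Round 2 (6 new):
  {B}  = complement {A, C, D, E}
  {A, B, E}  = {B, E} ∪ {A, E}
  {A, D, E}  = {A, E} ∪ {D}
  {B, D, E}  = {B, E} ∪ {D}
  {A, B, C, D}  = {A, C, D} ∪ {B, C, D}
  {B, C, D, E}  = {B, E} ∪ {B, C, D}
Round 3: 7 new —
  {A}  = complement {B, C, D, E}
  {E}  = complement {A, B, C, D}
  {A, C}  = complement {B, D, E}
  {B, C}  = complement {A, D, E}
  {B, D}  = {D} ∪ {B}
  {C, D}  = complement {A, B, E}
  {A, B, D, E}  = {A, D, E} ∪ {B, E}
Round 4. New:
  {C}  = complement {A, B, D, E}
  {A, B}  = {B} ∪ {A}
  {A, D}  = {D} ∪ {A}
  {D, E}  = {E} ∪ {D}
  {A, B, C}  = {B} ∪ {A, C}
  {A, B, D}  = {B, D} ∪ {A}
  {A, C, E}  = complement {B, D}
  {B, C, E}  = {B, E} ∪ {B, C}
  {C, D, E}  = {C, D} ∪ {E}
Round 5 adds 1:
  {C, E}  = complement {A, B, D}
Round 6: no new sets; the family is a σ-algebra.

Hence σ(ℰ) has 32 members: { ∅, {A}, {B}, {C}, {D}, {E}, {A, B}, {A, C}, {A, D}, {A, E}, {B, C}, {B, D}, {B, E}, {C, D}, {C, E}, {D, E}, {A, B, C}, {A, B, D}, {A, B, E}, {A, C, D}, {A, C, E}, {A, D, E}, {B, C, D}, {B, C, E}, {B, D, E}, {C, D, E}, {A, B, C, D}, {A, B, C, E}, {A, B, D, E}, {A, C, D, E}, {B, C, D, E}, S }.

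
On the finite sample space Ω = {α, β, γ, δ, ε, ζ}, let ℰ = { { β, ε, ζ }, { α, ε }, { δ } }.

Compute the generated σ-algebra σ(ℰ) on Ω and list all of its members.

σ(ℰ) (32 sets): { {}, { α }, { γ }, { δ }, { ε }, { α, γ }, { α, δ }, { α, ε }, { β, ζ }, { γ, δ }, { γ, ε }, { δ, ε }, { α, β, ζ }, { α, γ, δ }, { α, γ, ε }, { α, δ, ε }, { β, γ, ζ }, { β, δ, ζ }, { β, ε, ζ }, { γ, δ, ε }, { α, β, γ, ζ }, { α, β, δ, ζ }, { α, β, ε, ζ }, { α, γ, δ, ε }, { β, γ, δ, ζ }, { β, γ, ε, ζ }, { β, δ, ε, ζ }, { α, β, γ, δ, ζ }, { α, β, γ, ε, ζ }, { α, β, δ, ε, ζ }, { β, γ, δ, ε, ζ }, Ω }

Trace:
Start: ℰ ∪ {∅, Ω} = { {}, { δ }, { α, ε }, { β, ε, ζ }, Ω }.
Iteration 1: 6 new —
  { α, γ, δ }  = { β, ε, ζ }ᶜ
  { α, δ, ε }  = { α, ε } ∪ { δ }
  { α, β, ε, ζ }  = { α, ε } ∪ { β, ε, ζ }
  { β, γ, δ, ζ }  = { α, ε }ᶜ
  { β, δ, ε, ζ }  = { δ } ∪ { β, ε, ζ }
  { α, β, γ, ε, ζ }  = { δ }ᶜ
  [11 total]
Iteration 2: 7 new —
  { α, γ }  = { β, δ, ε, ζ }ᶜ
  { γ, δ }  = { α, β, ε, ζ }ᶜ
  { β, γ, ζ }  = { α, δ, ε }ᶜ
  { α, γ, δ, ε }  = { α, δ, ε } ∪ { α, γ, δ }
  { α, β, γ, δ, ζ }  = { α, γ, δ } ∪ { β, γ, δ, ζ }
  { α, β, δ, ε, ζ }  = { α, δ, ε } ∪ { β, ε, ζ }
  { β, γ, δ, ε, ζ }  = { β, ε, ζ } ∪ { β, γ, δ, ζ }
  [18 total]
Iteration 3: +7 →
  { α }  = { β, γ, δ, ε, ζ }ᶜ
  { γ }  = { α, β, δ, ε, ζ }ᶜ
  { ε }  = { α, β, γ, δ, ζ }ᶜ
  { β, ζ }  = { α, γ, δ, ε }ᶜ
  { α, γ, ε }  = { α, γ } ∪ { α, ε }
  { α, β, γ, ζ }  = { α, γ } ∪ { β, γ, ζ }
  { β, γ, ε, ζ }  = { β, γ, ζ } ∪ { β, ε, ζ }
  [25 total]
Iteration 4. New:
  { α, δ }  = { β, γ, ε, ζ }ᶜ
  { γ, ε }  = { ε } ∪ { γ }
  { δ, ε }  = { α, β, γ, ζ }ᶜ
  { α, β, ζ }  = { α } ∪ { β, ζ }
  { β, δ, ζ }  = { α, γ, ε }ᶜ
  { γ, δ, ε }  = { γ, δ } ∪ { ε }
  [31 total]
Iteration 5 (1 new):
  { α, β, δ, ζ }  = { γ, ε }ᶜ
  [32 total]
Iteration 6: stable.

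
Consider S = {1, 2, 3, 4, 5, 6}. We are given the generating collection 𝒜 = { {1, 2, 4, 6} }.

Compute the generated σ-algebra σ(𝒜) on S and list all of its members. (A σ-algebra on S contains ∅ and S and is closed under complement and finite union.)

σ(𝒜) = { {}, {3, 5}, {1, 2, 4, 6}, S }

Derivation:
Seed the family with 𝒜 together with ∅ and S: { {}, {1, 2, 4, 6}, S }.
Step 1. New:
  {3, 5}  = ᶜ of {1, 2, 4, 6}
  [4 total]
Step 2: stable.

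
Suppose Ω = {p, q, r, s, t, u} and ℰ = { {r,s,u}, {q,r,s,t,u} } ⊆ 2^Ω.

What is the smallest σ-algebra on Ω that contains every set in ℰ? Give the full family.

Answer: σ(ℰ) = { {}, {p}, {q,t}, {p,q,t}, {r,s,u}, {p,r,s,u}, {q,r,s,t,u}, Ω }

Check:
Start: ℰ ∪ {∅, Ω} = { {}, {r,s,u}, {q,r,s,t,u}, Ω }.
Iteration 1. New:
  {p}  = {q,r,s,t,u}ᶜ
  {p,q,t}  = {r,s,u}ᶜ
Iteration 2 adds 1:
  {p,r,s,u}  = {r,s,u} ∪ {p}
Iteration 3: +1 →
  {q,t}  = {p,r,s,u}ᶜ
After Iteration 4 the family is unchanged; done.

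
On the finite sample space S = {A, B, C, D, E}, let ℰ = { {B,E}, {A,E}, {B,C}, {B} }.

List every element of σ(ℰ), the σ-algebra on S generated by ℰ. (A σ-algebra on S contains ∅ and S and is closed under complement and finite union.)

σ(ℰ) = { ∅, {A}, {B}, {C}, {D}, {E}, {A,B}, {A,C}, {A,D}, {A,E}, {B,C}, {B,D}, {B,E}, {C,D}, {C,E}, {D,E}, {A,B,C}, {A,B,D}, {A,B,E}, {A,C,D}, {A,C,E}, {A,D,E}, {B,C,D}, {B,C,E}, {B,D,E}, {C,D,E}, {A,B,C,D}, {A,B,C,E}, {A,B,D,E}, {A,C,D,E}, {B,C,D,E}, S }

Check:
Start: ℰ ∪ {∅, S} = { ∅, {B}, {A,E}, {B,C}, {B,E}, S }.
Step 1: +7 →
  {A,B,E}  = {B,E} ∪ {A,E}
  {A,C,D}  = S∖{B,E}
  {A,D,E}  = S∖{B,C}
  {B,C,D}  = S∖{A,E}
  {B,C,E}  = {B,E} ∪ {B,C}
  {A,B,C,E}  = {B,C} ∪ {A,E}
  {A,C,D,E}  = S∖{B}
  |family| = 13
Step 2 (6 new):
  {D}  = S∖{A,B,C,E}
  {A,D}  = S∖{B,C,E}
  {C,D}  = S∖{A,B,E}
  {A,B,C,D}  = {B,C,D} ∪ {A,C,D}
  {A,B,D,E}  = {A,D,E} ∪ {B,E}
  {B,C,D,E}  = {B,E} ∪ {B,C,D}
  |family| = 19
Step 3: +6 →
  {A}  = S∖{B,C,D,E}
  {C}  = S∖{A,B,D,E}
  {E}  = S∖{A,B,C,D}
  {B,D}  = {B} ∪ {D}
  {A,B,D}  = {B} ∪ {A,D}
  {B,D,E}  = {B,E} ∪ {D}
  |family| = 25
Step 4: +7 →
  {A,B}  = {B} ∪ {A}
  {A,C}  = S∖{B,D,E}
  {C,E}  = S∖{A,B,D}
  {D,E}  = {E} ∪ {D}
  {A,B,C}  = {B,C} ∪ {A}
  {A,C,E}  = S∖{B,D}
  {C,D,E}  = {C,D} ∪ {E}
  |family| = 32
Step 5 adds nothing — fixpoint reached.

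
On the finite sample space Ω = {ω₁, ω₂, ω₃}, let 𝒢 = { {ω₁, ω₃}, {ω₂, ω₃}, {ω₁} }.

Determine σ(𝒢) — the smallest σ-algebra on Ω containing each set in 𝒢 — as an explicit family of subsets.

Start: 𝒢 ∪ {∅, Ω} = { {}, {ω₁}, {ω₁, ω₃}, {ω₂, ω₃}, Ω }.
Step 1: 1 new —
  {ω₂}  = ᶜ of {ω₁, ω₃}
  [6 total]
Step 2. New:
  {ω₁, ω₂}  = {ω₂} ∪ {ω₁}
  [7 total]
Step 3. New:
  {ω₃}  = ᶜ of {ω₁, ω₂}
  [8 total]
Step 4: closed — nothing new.

Therefore σ(𝒢) = { {}, {ω₁}, {ω₂}, {ω₃}, {ω₁, ω₂}, {ω₁, ω₃}, {ω₂, ω₃}, Ω } (|σ(𝒢)| = 8).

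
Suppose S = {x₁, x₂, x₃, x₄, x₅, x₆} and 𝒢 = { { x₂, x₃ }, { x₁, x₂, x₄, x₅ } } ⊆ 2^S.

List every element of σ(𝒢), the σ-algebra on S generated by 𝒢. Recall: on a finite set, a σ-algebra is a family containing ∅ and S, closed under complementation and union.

σ(𝒢) = { {  }, { x₂ }, { x₃ }, { x₆ }, { x₂, x₃ }, { x₂, x₆ }, { x₃, x₆ }, { x₁, x₄, x₅ }, { x₂, x₃, x₆ }, { x₁, x₂, x₄, x₅ }, { x₁, x₃, x₄, x₅ }, { x₁, x₄, x₅, x₆ }, { x₁, x₂, x₃, x₄, x₅ }, { x₁, x₂, x₄, x₅, x₆ }, { x₁, x₃, x₄, x₅, x₆ }, S }

Working:
Start: 𝒢 ∪ {∅, S} = { {  }, { x₂, x₃ }, { x₁, x₂, x₄, x₅ }, S }.
Step 1 (3 new):
  { x₃, x₆ }  = complement { x₁, x₂, x₄, x₅ }
  { x₁, x₄, x₅, x₆ }  = complement { x₂, x₃ }
  { x₁, x₂, x₃, x₄, x₅ }  = { x₂, x₃ } ∪ { x₁, x₂, x₄, x₅ }
  |family| = 7
Step 2: +4 →
  { x₆ }  = complement { x₁, x₂, x₃, x₄, x₅ }
  { x₂, x₃, x₆ }  = { x₂, x₃ } ∪ { x₃, x₆ }
  { x₁, x₂, x₄, x₅, x₆ }  = { x₁, x₄, x₅, x₆ } ∪ { x₁, x₂, x₄, x₅ }
  { x₁, x₃, x₄, x₅, x₆ }  = { x₃, x₆ } ∪ { x₁, x₄, x₅, x₆ }
  |family| = 11
Step 3: 3 new —
  { x₂ }  = complement { x₁, x₃, x₄, x₅, x₆ }
  { x₃ }  = complement { x₁, x₂, x₄, x₅, x₆ }
  { x₁, x₄, x₅ }  = complement { x₂, x₃, x₆ }
  |family| = 14
Step 4: +2 →
  { x₂, x₆ }  = { x₂ } ∪ { x₆ }
  { x₁, x₃, x₄, x₅ }  = { x₁, x₄, x₅ } ∪ { x₃ }
  |family| = 16
Step 5: closed — nothing new.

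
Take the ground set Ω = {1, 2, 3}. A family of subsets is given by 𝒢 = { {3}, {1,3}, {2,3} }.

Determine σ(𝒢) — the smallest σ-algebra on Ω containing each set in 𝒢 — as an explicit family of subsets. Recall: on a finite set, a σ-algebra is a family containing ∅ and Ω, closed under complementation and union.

σ(𝒢) = { ∅, {1}, {2}, {3}, {1,2}, {1,3}, {2,3}, Ω }

Trace:
Start: 𝒢 ∪ {∅, Ω} = { ∅, {3}, {1,3}, {2,3}, Ω }.
Iteration 1. New:
  {1}  = {2,3}ᶜ
  {2}  = {1,3}ᶜ
  {1,2}  = {3}ᶜ
  |family| = 8
Iteration 2: stable.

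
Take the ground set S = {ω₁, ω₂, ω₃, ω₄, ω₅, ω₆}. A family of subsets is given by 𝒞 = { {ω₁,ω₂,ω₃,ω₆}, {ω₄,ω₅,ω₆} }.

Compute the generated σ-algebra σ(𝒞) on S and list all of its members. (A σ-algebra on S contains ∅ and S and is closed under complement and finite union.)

Initial family (4 sets): { {}, {ω₄,ω₅,ω₆}, {ω₁,ω₂,ω₃,ω₆}, S }.
Iteration 1: +2 →
  {ω₄,ω₅}  = {ω₁,ω₂,ω₃,ω₆}ᶜ
  {ω₁,ω₂,ω₃}  = {ω₄,ω₅,ω₆}ᶜ
  [6 total]
Iteration 2 (1 new):
  {ω₁,ω₂,ω₃,ω₄,ω₅}  = {ω₄,ω₅} ∪ {ω₁,ω₂,ω₃}
  [7 total]
Iteration 3 adds 1:
  {ω₆}  = {ω₁,ω₂,ω₃,ω₄,ω₅}ᶜ
  [8 total]
Iteration 4 adds nothing — fixpoint reached.

Hence σ(𝒞) has 8 members: { {}, {ω₆}, {ω₄,ω₅}, {ω₁,ω₂,ω₃}, {ω₄,ω₅,ω₆}, {ω₁,ω₂,ω₃,ω₆}, {ω₁,ω₂,ω₃,ω₄,ω₅}, S }.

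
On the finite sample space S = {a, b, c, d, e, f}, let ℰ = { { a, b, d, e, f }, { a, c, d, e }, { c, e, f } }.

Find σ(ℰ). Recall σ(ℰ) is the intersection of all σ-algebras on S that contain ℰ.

σ(ℰ) (32 sets): { {}, { b }, { c }, { e }, { f }, { a, d }, { b, c }, { b, e }, { b, f }, { c, e }, { c, f }, { e, f }, { a, b, d }, { a, c, d }, { a, d, e }, { a, d, f }, { b, c, e }, { b, c, f }, { b, e, f }, { c, e, f }, { a, b, c, d }, { a, b, d, e }, { a, b, d, f }, { a, c, d, e }, { a, c, d, f }, { a, d, e, f }, { b, c, e, f }, { a, b, c, d, e }, { a, b, c, d, f }, { a, b, d, e, f }, { a, c, d, e, f }, S }

Working:
Initial family (5 sets): { {}, { c, e, f }, { a, c, d, e }, { a, b, d, e, f }, S }.
Step 1: +4 →
  { c }  = ᶜ of { a, b, d, e, f }
  { b, f }  = ᶜ of { a, c, d, e }
  { a, b, d }  = ᶜ of { c, e, f }
  { a, c, d, e, f }  = { a, c, d, e } ∪ { c, e, f }
  [9 total]
Step 2: +6 →
  { b }  = ᶜ of { a, c, d, e, f }
  { b, c, f }  = { b, f } ∪ { c }
  { a, b, c, d }  = { a, b, d } ∪ { c }
  { a, b, d, f }  = { b, f } ∪ { a, b, d }
  { b, c, e, f }  = { b, f } ∪ { c, e, f }
  { a, b, c, d, e }  = { a, b, d } ∪ { a, c, d, e }
  [15 total]
Step 3. New:
  { f }  = ᶜ of { a, b, c, d, e }
  { a, d }  = ᶜ of { b, c, e, f }
  { b, c }  = { c } ∪ { b }
  { c, e }  = ᶜ of { a, b, d, f }
  { e, f }  = ᶜ of { a, b, c, d }
  { a, d, e }  = ᶜ of { b, c, f }
  { a, b, c, d, f }  = { c } ∪ { a, b, d, f }
  [22 total]
Step 4 adds 8:
  { e }  = ᶜ of { a, b, c, d, f }
  { c, f }  = { f } ∪ { c }
  { a, c, d }  = { a, d } ∪ { c }
  { a, d, f }  = { a, d } ∪ { f }
  { b, c, e }  = { b } ∪ { c, e }
  { b, e, f }  = { e, f } ∪ { b }
  { a, b, d, e }  = { b } ∪ { a, d, e }
  { a, d, e, f }  = ᶜ of { b, c }
  [30 total]
Step 5: +2 →
  { b, e }  = { b } ∪ { e }
  { a, c, d, f }  = { a, d, f } ∪ { c }
  [32 total]
Step 6: already closed under ᶜ and ∪.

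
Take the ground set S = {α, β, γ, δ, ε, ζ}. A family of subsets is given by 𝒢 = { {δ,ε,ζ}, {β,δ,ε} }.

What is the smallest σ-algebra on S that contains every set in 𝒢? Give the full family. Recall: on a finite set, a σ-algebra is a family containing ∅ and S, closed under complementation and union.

Answer: σ(𝒢) = { {}, {β}, {ζ}, {α,γ}, {β,ζ}, {δ,ε}, {α,β,γ}, {α,γ,ζ}, {β,δ,ε}, {δ,ε,ζ}, {α,β,γ,ζ}, {α,γ,δ,ε}, {β,δ,ε,ζ}, {α,β,γ,δ,ε}, {α,γ,δ,ε,ζ}, S }

Derivation:
Take S₀ = 𝒢 ∪ {∅, S} = { {}, {β,δ,ε}, {δ,ε,ζ}, S }.
Iteration 1. New:
  {α,β,γ}  = ᶜ of {δ,ε,ζ}
  {α,γ,ζ}  = ᶜ of {β,δ,ε}
  {β,δ,ε,ζ}  = {β,δ,ε} ∪ {δ,ε,ζ}
  [7 total]
Iteration 2 adds 4:
  {α,γ}  = ᶜ of {β,δ,ε,ζ}
  {α,β,γ,ζ}  = {α,β,γ} ∪ {α,γ,ζ}
  {α,β,γ,δ,ε}  = {α,β,γ} ∪ {β,δ,ε}
  {α,γ,δ,ε,ζ}  = {α,γ,ζ} ∪ {δ,ε,ζ}
  [11 total]
Iteration 3 adds 3:
  {β}  = ᶜ of {α,γ,δ,ε,ζ}
  {ζ}  = ᶜ of {α,β,γ,δ,ε}
  {δ,ε}  = ᶜ of {α,β,γ,ζ}
  [14 total]
Iteration 4 (2 new):
  {β,ζ}  = {β} ∪ {ζ}
  {α,γ,δ,ε}  = {δ,ε} ∪ {α,γ}
  [16 total]
Iteration 5: closed — nothing new.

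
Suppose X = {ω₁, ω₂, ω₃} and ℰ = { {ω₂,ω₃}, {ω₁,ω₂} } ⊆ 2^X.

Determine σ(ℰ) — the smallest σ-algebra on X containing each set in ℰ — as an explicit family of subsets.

σ(ℰ) = { {}, {ω₁}, {ω₂}, {ω₃}, {ω₁,ω₂}, {ω₁,ω₃}, {ω₂,ω₃}, X }

Working:
Initial family (4 sets): { {}, {ω₁,ω₂}, {ω₂,ω₃}, X }.
Step 1: +2 →
  {ω₁}  = {ω₂,ω₃}ᶜ
  {ω₃}  = {ω₁,ω₂}ᶜ
  [6 total]
Step 2: 1 new —
  {ω₁,ω₃}  = {ω₃} ∪ {ω₁}
  [7 total]
Step 3 adds 1:
  {ω₂}  = {ω₁,ω₃}ᶜ
  [8 total]
Step 4: stable.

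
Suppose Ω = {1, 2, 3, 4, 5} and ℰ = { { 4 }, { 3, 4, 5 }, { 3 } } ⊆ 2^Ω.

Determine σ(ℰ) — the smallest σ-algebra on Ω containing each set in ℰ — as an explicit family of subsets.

Start: ℰ ∪ {∅, Ω} = { {  }, { 3 }, { 4 }, { 3, 4, 5 }, Ω }.
Pass 1: 4 new —
  { 1, 2 }  = { 3, 4, 5 }ᶜ
  { 3, 4 }  = { 3 } ∪ { 4 }
  { 1, 2, 3, 5 }  = { 4 }ᶜ
  { 1, 2, 4, 5 }  = { 3 }ᶜ
Pass 2. New:
  { 1, 2, 3 }  = { 1, 2 } ∪ { 3 }
  { 1, 2, 4 }  = { 1, 2 } ∪ { 4 }
  { 1, 2, 5 }  = { 3, 4 }ᶜ
  { 1, 2, 3, 4 }  = { 3, 4 } ∪ { 1, 2 }
Pass 3 adds 3:
  { 5 }  = { 1, 2, 3, 4 }ᶜ
  { 3, 5 }  = { 1, 2, 4 }ᶜ
  { 4, 5 }  = { 1, 2, 3 }ᶜ
Pass 4: no new sets; the family is a σ-algebra.

Hence σ(ℰ) has 16 members: { {  }, { 3 }, { 4 }, { 5 }, { 1, 2 }, { 3, 4 }, { 3, 5 }, { 4, 5 }, { 1, 2, 3 }, { 1, 2, 4 }, { 1, 2, 5 }, { 3, 4, 5 }, { 1, 2, 3, 4 }, { 1, 2, 3, 5 }, { 1, 2, 4, 5 }, Ω }.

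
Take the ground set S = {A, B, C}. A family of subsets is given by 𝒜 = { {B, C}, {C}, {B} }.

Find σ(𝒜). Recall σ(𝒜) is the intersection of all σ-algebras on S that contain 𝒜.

|σ(𝒜)| = 8.  σ(𝒜) = { {}, {A}, {B}, {C}, {A, B}, {A, C}, {B, C}, S }

Derivation:
Begin from { {}, {B}, {C}, {B, C}, S } (that is, 𝒜 plus ∅ and S).
Iteration 1: 3 new —
  {A}  = {B, C}ᶜ
  {A, B}  = {C}ᶜ
  {A, C}  = {B}ᶜ
  [8 total]
Iteration 2: stable.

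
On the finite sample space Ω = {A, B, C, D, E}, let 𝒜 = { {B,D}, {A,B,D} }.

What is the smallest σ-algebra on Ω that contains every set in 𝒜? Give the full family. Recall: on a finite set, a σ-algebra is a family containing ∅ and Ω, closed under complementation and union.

Initial family (4 sets): { ∅, {B,D}, {A,B,D}, Ω }.
Pass 1: 2 new —
  {C,E}  = Ω∖{A,B,D}
  {A,C,E}  = Ω∖{B,D}
  (now 6)
Pass 2. New:
  {B,C,D,E}  = {C,E} ∪ {B,D}
  (now 7)
Pass 3 adds 1:
  {A}  = Ω∖{B,C,D,E}
  (now 8)
Pass 4: already closed under ᶜ and ∪.

Hence σ(𝒜) has 8 members: { ∅, {A}, {B,D}, {C,E}, {A,B,D}, {A,C,E}, {B,C,D,E}, Ω }.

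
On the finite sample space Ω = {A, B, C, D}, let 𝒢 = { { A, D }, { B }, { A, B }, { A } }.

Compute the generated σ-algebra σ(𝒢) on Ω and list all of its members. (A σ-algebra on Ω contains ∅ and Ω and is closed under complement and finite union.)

Initial family (6 sets): { ∅, { A }, { B }, { A, B }, { A, D }, Ω }.
Pass 1. New:
  { B, C }  = { A, D }ᶜ
  { C, D }  = { A, B }ᶜ
  { A, B, D }  = { A, D } ∪ { A, B }
  { A, C, D }  = { B }ᶜ
  { B, C, D }  = { A }ᶜ
  [11 total]
Pass 2: +2 →
  { C }  = { A, B, D }ᶜ
  { A, B, C }  = { A, B } ∪ { B, C }
  [13 total]
Pass 3. New:
  { D }  = { A, B, C }ᶜ
  { A, C }  = { C } ∪ { A }
  [15 total]
Pass 4: +1 →
  { B, D }  = { A, C }ᶜ
  [16 total]
After Pass 5 the family is unchanged; done.

Therefore σ(𝒢) = { ∅, { A }, { B }, { C }, { D }, { A, B }, { A, C }, { A, D }, { B, C }, { B, D }, { C, D }, { A, B, C }, { A, B, D }, { A, C, D }, { B, C, D }, Ω } (|σ(𝒢)| = 16).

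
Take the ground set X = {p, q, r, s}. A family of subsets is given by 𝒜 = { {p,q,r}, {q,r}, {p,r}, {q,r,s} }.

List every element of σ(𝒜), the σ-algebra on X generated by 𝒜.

Take S₀ = 𝒜 ∪ {∅, X} = { {}, {p,r}, {q,r}, {p,q,r}, {q,r,s}, X }.
Round 1. New:
  {p}  = X∖{q,r,s}
  {s}  = X∖{p,q,r}
  {p,s}  = X∖{q,r}
  {q,s}  = X∖{p,r}
  |family| = 10
Round 2: +2 →
  {p,q,s}  = {p,s} ∪ {q,s}
  {p,r,s}  = {p,s} ∪ {p,r}
  |family| = 12
Round 3 (2 new):
  {q}  = X∖{p,r,s}
  {r}  = X∖{p,q,s}
  |family| = 14
Round 4 adds 2:
  {p,q}  = {q} ∪ {p}
  {r,s}  = {r} ∪ {s}
  |family| = 16
Round 5: already closed under ᶜ and ∪.

σ(𝒜) = { {}, {p}, {q}, {r}, {s}, {p,q}, {p,r}, {p,s}, {q,r}, {q,s}, {r,s}, {p,q,r}, {p,q,s}, {p,r,s}, {q,r,s}, X }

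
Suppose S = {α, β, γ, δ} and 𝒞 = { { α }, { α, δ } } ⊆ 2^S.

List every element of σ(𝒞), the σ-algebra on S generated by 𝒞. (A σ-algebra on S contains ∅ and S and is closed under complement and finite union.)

Start: 𝒞 ∪ {∅, S} = { ∅, { α }, { α, δ }, S }.
Round 1. New:
  { β, γ }  = { α, δ }ᶜ
  { β, γ, δ }  = { α }ᶜ
  — 6 sets.
Round 2: 1 new —
  { α, β, γ }  = { β, γ } ∪ { α }
  — 7 sets.
Round 3: +1 →
  { δ }  = { α, β, γ }ᶜ
  — 8 sets.
Round 4: no new sets; the family is a σ-algebra.

Hence σ(𝒞) has 8 members: { ∅, { α }, { δ }, { α, δ }, { β, γ }, { α, β, γ }, { β, γ, δ }, S }.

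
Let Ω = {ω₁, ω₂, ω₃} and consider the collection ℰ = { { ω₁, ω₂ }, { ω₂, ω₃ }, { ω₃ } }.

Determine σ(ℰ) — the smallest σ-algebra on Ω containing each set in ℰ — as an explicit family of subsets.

Initial family (5 sets): { {}, { ω₃ }, { ω₁, ω₂ }, { ω₂, ω₃ }, Ω }.
Step 1: +1 →
  { ω₁ }  = complement { ω₂, ω₃ }
  |family| = 6
Step 2 (1 new):
  { ω₁, ω₃ }  = { ω₃ } ∪ { ω₁ }
  |family| = 7
Step 3 adds 1:
  { ω₂ }  = complement { ω₁, ω₃ }
  |family| = 8
Step 4: closed — nothing new.

Therefore σ(ℰ) = { {}, { ω₁ }, { ω₂ }, { ω₃ }, { ω₁, ω₂ }, { ω₁, ω₃ }, { ω₂, ω₃ }, Ω } (|σ(ℰ)| = 8).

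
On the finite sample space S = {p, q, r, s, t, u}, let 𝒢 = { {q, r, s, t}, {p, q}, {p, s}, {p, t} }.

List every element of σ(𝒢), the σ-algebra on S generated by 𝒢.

σ(𝒢) (64 sets): { ∅, {p}, {q}, {r}, {s}, {t}, {u}, {p, q}, {p, r}, {p, s}, {p, t}, {p, u}, {q, r}, {q, s}, {q, t}, {q, u}, {r, s}, {r, t}, {r, u}, {s, t}, {s, u}, {t, u}, {p, q, r}, {p, q, s}, {p, q, t}, {p, q, u}, {p, r, s}, {p, r, t}, {p, r, u}, {p, s, t}, {p, s, u}, {p, t, u}, {q, r, s}, {q, r, t}, {q, r, u}, {q, s, t}, {q, s, u}, {q, t, u}, {r, s, t}, {r, s, u}, {r, t, u}, {s, t, u}, {p, q, r, s}, {p, q, r, t}, {p, q, r, u}, {p, q, s, t}, {p, q, s, u}, {p, q, t, u}, {p, r, s, t}, {p, r, s, u}, {p, r, t, u}, {p, s, t, u}, {q, r, s, t}, {q, r, s, u}, {q, r, t, u}, {q, s, t, u}, {r, s, t, u}, {p, q, r, s, t}, {p, q, r, s, u}, {p, q, r, t, u}, {p, q, s, t, u}, {p, r, s, t, u}, {q, r, s, t, u}, S }

Trace:
Initial family (6 sets): { ∅, {p, q}, {p, s}, {p, t}, {q, r, s, t}, S }.
Iteration 1. New:
  {p, u}  = S∖{q, r, s, t}
  {p, q, s}  = {p, s} ∪ {p, q}
  {p, q, t}  = {p, q} ∪ {p, t}
  {p, s, t}  = {p, s} ∪ {p, t}
  {q, r, s, u}  = S∖{p, t}
  {q, r, t, u}  = S∖{p, s}
  {r, s, t, u}  = S∖{p, q}
  {p, q, r, s, t}  = {p, s} ∪ {q, r, s, t}
  [14 total]
Iteration 2. New:
  {u}  = S∖{p, q, r, s, t}
  {p, q, u}  = {p, q} ∪ {p, u}
  {p, s, u}  = {p, u} ∪ {p, s}
  {p, t, u}  = {p, u} ∪ {p, t}
  {q, r, u}  = S∖{p, s, t}
  {r, s, u}  = S∖{p, q, t}
  {r, t, u}  = S∖{p, q, s}
  {p, q, s, t}  = {p, s, t} ∪ {p, q}
  {p, q, s, u}  = {p, u} ∪ {p, q, s}
  {p, q, t, u}  = {p, u} ∪ {p, q, t}
  {p, s, t, u}  = {p, s, t} ∪ {p, u}
  {p, q, r, s, u}  = {p, q} ∪ {q, r, s, u}
  {p, q, r, t, u}  = {p, q} ∪ {q, r, t, u}
  {p, r, s, t, u}  = {p, s, t} ∪ {r, s, t, u}
  {q, r, s, t, u}  = {r, s, t, u} ∪ {q, r, s, t}
  [29 total]
Iteration 3 (15 new):
  {p}  = S∖{q, r, s, t, u}
  {q}  = S∖{p, r, s, t, u}
  {s}  = S∖{p, q, r, t, u}
  {t}  = S∖{p, q, r, s, u}
  {q, r}  = S∖{p, s, t, u}
  {r, s}  = S∖{p, q, t, u}
  {r, t}  = S∖{p, q, s, u}
  {r, u}  = S∖{p, q, s, t}
  {q, r, s}  = S∖{p, t, u}
  {q, r, t}  = S∖{p, s, u}
  {r, s, t}  = S∖{p, q, u}
  {p, q, r, u}  = {p, u} ∪ {q, r, u}
  {p, r, s, u}  = {p, u} ∪ {r, s, u}
  {p, r, t, u}  = {p, u} ∪ {r, t, u}
  {p, q, s, t, u}  = {p, u} ∪ {p, q, s, t}
  [44 total]
Iteration 4: 14 new —
  {r}  = S∖{p, q, s, t, u}
  {q, s}  = S∖{p, r, t, u}
  {q, t}  = S∖{p, r, s, u}
  {q, u}  = {q} ∪ {u}
  {s, t}  = S∖{p, q, r, u}
  {s, u}  = {s} ∪ {u}
  {t, u}  = {u} ∪ {t}
  {p, q, r}  = {p, q} ∪ {q, r}
  {p, r, s}  = {r, s} ∪ {p}
  {p, r, t}  = {r, t} ∪ {p}
  {p, r, u}  = {p, u} ∪ {r, u}
  {p, q, r, s}  = {r, s} ∪ {p, q}
  {p, q, r, t}  = {r, t} ∪ {p, q}
  {p, r, s, t}  = {r, s} ∪ {p, t}
  [58 total]
Iteration 5: 6 new —
  {p, r}  = {r} ∪ {p}
  {q, s, t}  = S∖{p, r, u}
  {q, s, u}  = S∖{p, r, t}
  {q, t, u}  = S∖{p, r, s}
  {s, t, u}  = S∖{p, q, r}
  {q, s, t, u}  = {q, t} ∪ {s, u}
  [64 total]
Iteration 6 adds nothing — fixpoint reached.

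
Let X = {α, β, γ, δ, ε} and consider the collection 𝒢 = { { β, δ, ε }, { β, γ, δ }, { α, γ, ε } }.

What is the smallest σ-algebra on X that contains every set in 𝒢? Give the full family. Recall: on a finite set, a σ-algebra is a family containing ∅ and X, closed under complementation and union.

σ(𝒢) (16 sets): { {}, { α }, { γ }, { ε }, { α, γ }, { α, ε }, { β, δ }, { γ, ε }, { α, β, δ }, { α, γ, ε }, { β, γ, δ }, { β, δ, ε }, { α, β, γ, δ }, { α, β, δ, ε }, { β, γ, δ, ε }, X }

Working:
Seed the family with 𝒢 together with ∅ and X: { {}, { α, γ, ε }, { β, γ, δ }, { β, δ, ε }, X }.
Iteration 1 adds 4:
  { α, γ }  = complement { β, δ, ε }
  { α, ε }  = complement { β, γ, δ }
  { β, δ }  = complement { α, γ, ε }
  { β, γ, δ, ε }  = { β, γ, δ } ∪ { β, δ, ε }
  (now 9)
Iteration 2: +3 →
  { α }  = complement { β, γ, δ, ε }
  { α, β, γ, δ }  = { β, γ, δ } ∪ { α, γ }
  { α, β, δ, ε }  = { α, ε } ∪ { β, δ }
  (now 12)
Iteration 3. New:
  { γ }  = complement { α, β, δ, ε }
  { ε }  = complement { α, β, γ, δ }
  { α, β, δ }  = { β, δ } ∪ { α }
  (now 15)
Iteration 4. New:
  { γ, ε }  = complement { α, β, δ }
  (now 16)
After Iteration 5 the family is unchanged; done.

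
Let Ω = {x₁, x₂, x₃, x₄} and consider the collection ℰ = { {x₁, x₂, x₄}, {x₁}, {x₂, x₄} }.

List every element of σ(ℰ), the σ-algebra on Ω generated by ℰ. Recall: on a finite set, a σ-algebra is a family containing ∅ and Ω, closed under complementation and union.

Answer: σ(ℰ) = { ∅, {x₁}, {x₃}, {x₁, x₃}, {x₂, x₄}, {x₁, x₂, x₄}, {x₂, x₃, x₄}, Ω }

Trace:
Seed the family with ℰ together with ∅ and Ω: { ∅, {x₁}, {x₂, x₄}, {x₁, x₂, x₄}, Ω }.
Pass 1 (3 new):
  {x₃}  = ᶜ of {x₁, x₂, x₄}
  {x₁, x₃}  = ᶜ of {x₂, x₄}
  {x₂, x₃, x₄}  = ᶜ of {x₁}
  (now 8)
Pass 2: stable.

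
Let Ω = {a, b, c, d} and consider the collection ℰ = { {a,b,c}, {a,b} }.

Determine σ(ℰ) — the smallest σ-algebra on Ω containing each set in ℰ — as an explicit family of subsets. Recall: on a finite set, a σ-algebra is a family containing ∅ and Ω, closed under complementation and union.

Answer: σ(ℰ) = { {}, {c}, {d}, {a,b}, {c,d}, {a,b,c}, {a,b,d}, Ω }

Check:
Initial family (4 sets): { {}, {a,b}, {a,b,c}, Ω }.
Step 1 adds 2:
  {d}  = ᶜ of {a,b,c}
  {c,d}  = ᶜ of {a,b}
  (now 6)
Step 2 adds 1:
  {a,b,d}  = {a,b} ∪ {d}
  (now 7)
Step 3 adds 1:
  {c}  = ᶜ of {a,b,d}
  (now 8)
Step 4: stable.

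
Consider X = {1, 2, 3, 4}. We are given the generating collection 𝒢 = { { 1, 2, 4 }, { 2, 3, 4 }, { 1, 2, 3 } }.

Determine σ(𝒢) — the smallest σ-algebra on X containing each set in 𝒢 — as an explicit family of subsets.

Seed the family with 𝒢 together with ∅ and X: { {}, { 1, 2, 3 }, { 1, 2, 4 }, { 2, 3, 4 }, X }.
Step 1. New:
  { 1 }  = ᶜ of { 2, 3, 4 }
  { 3 }  = ᶜ of { 1, 2, 4 }
  { 4 }  = ᶜ of { 1, 2, 3 }
  [8 total]
Step 2: 3 new —
  { 1, 3 }  = { 3 } ∪ { 1 }
  { 1, 4 }  = { 4 } ∪ { 1 }
  { 3, 4 }  = { 4 } ∪ { 3 }
  [11 total]
Step 3 (4 new):
  { 1, 2 }  = ᶜ of { 3, 4 }
  { 2, 3 }  = ᶜ of { 1, 4 }
  { 2, 4 }  = ᶜ of { 1, 3 }
  { 1, 3, 4 }  = { 3 } ∪ { 1, 4 }
  [15 total]
Step 4 (1 new):
  { 2 }  = ᶜ of { 1, 3, 4 }
  [16 total]
Step 5: stable.

Hence σ(𝒢) has 16 members: { {}, { 1 }, { 2 }, { 3 }, { 4 }, { 1, 2 }, { 1, 3 }, { 1, 4 }, { 2, 3 }, { 2, 4 }, { 3, 4 }, { 1, 2, 3 }, { 1, 2, 4 }, { 1, 3, 4 }, { 2, 3, 4 }, X }.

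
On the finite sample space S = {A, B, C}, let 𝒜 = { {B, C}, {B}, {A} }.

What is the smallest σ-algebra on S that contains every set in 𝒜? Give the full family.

Start: 𝒜 ∪ {∅, S} = { {}, {A}, {B}, {B, C}, S }.
Pass 1 (2 new):
  {A, B}  = {B} ∪ {A}
  {A, C}  = complement {B}
Pass 2. New:
  {C}  = complement {A, B}
Pass 3 adds nothing — fixpoint reached.

σ(𝒜) = { {}, {A}, {B}, {C}, {A, B}, {A, C}, {B, C}, S }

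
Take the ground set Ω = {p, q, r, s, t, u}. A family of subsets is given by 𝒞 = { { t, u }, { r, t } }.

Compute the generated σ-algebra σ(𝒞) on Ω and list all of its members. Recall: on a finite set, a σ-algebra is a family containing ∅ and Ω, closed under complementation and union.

|σ(𝒞)| = 16.  σ(𝒞) = { {}, { r }, { t }, { u }, { r, t }, { r, u }, { t, u }, { p, q, s }, { r, t, u }, { p, q, r, s }, { p, q, s, t }, { p, q, s, u }, { p, q, r, s, t }, { p, q, r, s, u }, { p, q, s, t, u }, Ω }

Trace:
Start: 𝒞 ∪ {∅, Ω} = { {}, { r, t }, { t, u }, Ω }.
Pass 1: +3 →
  { r, t, u }  = { r, t } ∪ { t, u }
  { p, q, r, s }  = { t, u }ᶜ
  { p, q, s, u }  = { r, t }ᶜ
  |family| = 7
Pass 2: +4 →
  { p, q, s }  = { r, t, u }ᶜ
  { p, q, r, s, t }  = { r, t } ∪ { p, q, r, s }
  { p, q, r, s, u }  = { p, q, s, u } ∪ { p, q, r, s }
  { p, q, s, t, u }  = { p, q, s, u } ∪ { t, u }
  |family| = 11
Pass 3 (3 new):
  { r }  = { p, q, s, t, u }ᶜ
  { t }  = { p, q, r, s, u }ᶜ
  { u }  = { p, q, r, s, t }ᶜ
  |family| = 14
Pass 4 adds 2:
  { r, u }  = { r } ∪ { u }
  { p, q, s, t }  = { p, q, s } ∪ { t }
  |family| = 16
Pass 5: stable.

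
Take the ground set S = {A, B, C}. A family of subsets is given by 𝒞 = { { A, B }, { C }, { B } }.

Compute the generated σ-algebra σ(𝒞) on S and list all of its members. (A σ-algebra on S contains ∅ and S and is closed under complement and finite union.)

Start: 𝒞 ∪ {∅, S} = { {}, { B }, { C }, { A, B }, S }.
Step 1. New:
  { A, C }  = complement { B }
  { B, C }  = { C } ∪ { B }
  (now 7)
Step 2 (1 new):
  { A }  = complement { B, C }
  (now 8)
Step 3 adds nothing — fixpoint reached.

Hence σ(𝒞) has 8 members: { {}, { A }, { B }, { C }, { A, B }, { A, C }, { B, C }, S }.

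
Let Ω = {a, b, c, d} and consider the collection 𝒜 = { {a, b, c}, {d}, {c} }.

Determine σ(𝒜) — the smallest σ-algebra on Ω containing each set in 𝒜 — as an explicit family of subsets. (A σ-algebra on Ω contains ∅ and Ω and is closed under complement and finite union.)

σ(𝒜) (8 sets): { ∅, {c}, {d}, {a, b}, {c, d}, {a, b, c}, {a, b, d}, Ω }

Trace:
Seed the family with 𝒜 together with ∅ and Ω: { ∅, {c}, {d}, {a, b, c}, Ω }.
Step 1 (2 new):
  {c, d}  = {c} ∪ {d}
  {a, b, d}  = Ω∖{c}
  [7 total]
Step 2: +1 →
  {a, b}  = Ω∖{c, d}
  [8 total]
Step 3: already closed under ᶜ and ∪.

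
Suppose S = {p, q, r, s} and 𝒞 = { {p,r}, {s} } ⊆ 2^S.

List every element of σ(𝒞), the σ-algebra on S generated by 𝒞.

Initial family (4 sets): { {}, {s}, {p,r}, S }.
Pass 1: 3 new —
  {q,s}  = S∖{p,r}
  {p,q,r}  = S∖{s}
  {p,r,s}  = {p,r} ∪ {s}
  (now 7)
Pass 2 adds 1:
  {q}  = S∖{p,r,s}
  (now 8)
Pass 3: already closed under ᶜ and ∪.

Therefore σ(𝒞) = { {}, {q}, {s}, {p,r}, {q,s}, {p,q,r}, {p,r,s}, S } (|σ(𝒞)| = 8).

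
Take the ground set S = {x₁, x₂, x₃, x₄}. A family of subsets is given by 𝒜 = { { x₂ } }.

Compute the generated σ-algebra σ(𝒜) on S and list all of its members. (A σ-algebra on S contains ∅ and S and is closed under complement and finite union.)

Start: 𝒜 ∪ {∅, S} = { ∅, { x₂ }, S }.
Pass 1: 1 new —
  { x₁, x₃, x₄ }  = complement { x₂ }
  — 4 sets.
After Pass 2 the family is unchanged; done.

σ(𝒜) = { ∅, { x₂ }, { x₁, x₃, x₄ }, S }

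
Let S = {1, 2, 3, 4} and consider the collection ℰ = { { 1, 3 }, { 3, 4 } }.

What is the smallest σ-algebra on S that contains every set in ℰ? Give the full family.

Start: ℰ ∪ {∅, S} = { ∅, { 1, 3 }, { 3, 4 }, S }.
Pass 1 (3 new):
  { 1, 2 }  = ᶜ of { 3, 4 }
  { 2, 4 }  = ᶜ of { 1, 3 }
  { 1, 3, 4 }  = { 1, 3 } ∪ { 3, 4 }
  (now 7)
Pass 2 adds 4:
  { 2 }  = ᶜ of { 1, 3, 4 }
  { 1, 2, 3 }  = { 1, 2 } ∪ { 1, 3 }
  { 1, 2, 4 }  = { 1, 2 } ∪ { 2, 4 }
  { 2, 3, 4 }  = { 3, 4 } ∪ { 2, 4 }
  (now 11)
Pass 3. New:
  { 1 }  = ᶜ of { 2, 3, 4 }
  { 3 }  = ᶜ of { 1, 2, 4 }
  { 4 }  = ᶜ of { 1, 2, 3 }
  (now 14)
Pass 4 adds 2:
  { 1, 4 }  = { 4 } ∪ { 1 }
  { 2, 3 }  = { 3 } ∪ { 2 }
  (now 16)
After Pass 5 the family is unchanged; done.

Therefore σ(ℰ) = { ∅, { 1 }, { 2 }, { 3 }, { 4 }, { 1, 2 }, { 1, 3 }, { 1, 4 }, { 2, 3 }, { 2, 4 }, { 3, 4 }, { 1, 2, 3 }, { 1, 2, 4 }, { 1, 3, 4 }, { 2, 3, 4 }, S } (|σ(ℰ)| = 16).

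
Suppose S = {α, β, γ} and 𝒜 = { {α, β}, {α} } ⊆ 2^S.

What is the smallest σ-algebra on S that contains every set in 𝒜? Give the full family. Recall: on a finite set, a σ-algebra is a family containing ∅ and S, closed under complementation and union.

σ(𝒜) = { {}, {α}, {β}, {γ}, {α, β}, {α, γ}, {β, γ}, S }

Check:
Initial family (4 sets): { {}, {α}, {α, β}, S }.
Pass 1. New:
  {γ}  = S∖{α, β}
  {β, γ}  = S∖{α}
  |family| = 6
Pass 2: +1 →
  {α, γ}  = {γ} ∪ {α}
  |family| = 7
Pass 3 (1 new):
  {β}  = S∖{α, γ}
  |family| = 8
Pass 4: closed — nothing new.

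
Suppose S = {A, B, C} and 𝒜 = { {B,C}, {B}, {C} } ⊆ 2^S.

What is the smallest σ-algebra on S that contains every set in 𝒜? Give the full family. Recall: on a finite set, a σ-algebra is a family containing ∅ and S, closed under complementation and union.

Begin from { ∅, {B}, {C}, {B,C}, S } (that is, 𝒜 plus ∅ and S).
Round 1 adds 3:
  {A}  = complement {B,C}
  {A,B}  = complement {C}
  {A,C}  = complement {B}
  — 8 sets.
Round 2: closed — nothing new.

σ(𝒜) = { ∅, {A}, {B}, {C}, {A,B}, {A,C}, {B,C}, S }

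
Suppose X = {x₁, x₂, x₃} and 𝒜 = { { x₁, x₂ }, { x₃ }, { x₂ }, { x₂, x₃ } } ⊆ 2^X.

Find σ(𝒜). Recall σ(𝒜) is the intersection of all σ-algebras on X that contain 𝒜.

Seed the family with 𝒜 together with ∅ and X: { {}, { x₂ }, { x₃ }, { x₁, x₂ }, { x₂, x₃ }, X }.
Pass 1: 2 new —
  { x₁ }  = ᶜ of { x₂, x₃ }
  { x₁, x₃ }  = ᶜ of { x₂ }
  [8 total]
After Pass 2 the family is unchanged; done.

Hence σ(𝒜) has 8 members: { {}, { x₁ }, { x₂ }, { x₃ }, { x₁, x₂ }, { x₁, x₃ }, { x₂, x₃ }, X }.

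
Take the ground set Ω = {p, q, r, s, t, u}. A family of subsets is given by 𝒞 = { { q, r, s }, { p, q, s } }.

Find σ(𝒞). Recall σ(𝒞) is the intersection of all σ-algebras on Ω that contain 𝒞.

σ(𝒞) = { {  }, { p }, { r }, { p, r }, { q, s }, { t, u }, { p, q, s }, { p, t, u }, { q, r, s }, { r, t, u }, { p, q, r, s }, { p, r, t, u }, { q, s, t, u }, { p, q, s, t, u }, { q, r, s, t, u }, Ω }

Check:
Start: 𝒞 ∪ {∅, Ω} = { {  }, { p, q, s }, { q, r, s }, Ω }.
Step 1 (3 new):
  { p, t, u }  = ᶜ of { q, r, s }
  { r, t, u }  = ᶜ of { p, q, s }
  { p, q, r, s }  = { p, q, s } ∪ { q, r, s }
  |family| = 7
Step 2 (4 new):
  { t, u }  = ᶜ of { p, q, r, s }
  { p, r, t, u }  = { p, t, u } ∪ { r, t, u }
  { p, q, s, t, u }  = { p, t, u } ∪ { p, q, s }
  { q, r, s, t, u }  = { q, r, s } ∪ { r, t, u }
  |family| = 11
Step 3: 3 new —
  { p }  = ᶜ of { q, r, s, t, u }
  { r }  = ᶜ of { p, q, s, t, u }
  { q, s }  = ᶜ of { p, r, t, u }
  |family| = 14
Step 4 (2 new):
  { p, r }  = { r } ∪ { p }
  { q, s, t, u }  = { t, u } ∪ { q, s }
  |family| = 16
Step 5: no new sets; the family is a σ-algebra.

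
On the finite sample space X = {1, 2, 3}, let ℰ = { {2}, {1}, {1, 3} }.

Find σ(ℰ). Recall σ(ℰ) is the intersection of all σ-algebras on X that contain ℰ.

Start: ℰ ∪ {∅, X} = { {}, {1}, {2}, {1, 3}, X }.
Pass 1 adds 2:
  {1, 2}  = {2} ∪ {1}
  {2, 3}  = {1}ᶜ
Pass 2. New:
  {3}  = {1, 2}ᶜ
After Pass 3 the family is unchanged; done.

Hence σ(ℰ) has 8 members: { {}, {1}, {2}, {3}, {1, 2}, {1, 3}, {2, 3}, X }.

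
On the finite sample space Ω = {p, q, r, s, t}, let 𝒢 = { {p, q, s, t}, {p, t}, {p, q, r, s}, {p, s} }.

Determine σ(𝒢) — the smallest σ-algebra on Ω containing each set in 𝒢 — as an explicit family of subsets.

Seed the family with 𝒢 together with ∅ and Ω: { {}, {p, s}, {p, t}, {p, q, r, s}, {p, q, s, t}, Ω }.
Step 1: +5 →
  {r}  = ᶜ of {p, q, s, t}
  {t}  = ᶜ of {p, q, r, s}
  {p, s, t}  = {p, s} ∪ {p, t}
  {q, r, s}  = ᶜ of {p, t}
  {q, r, t}  = ᶜ of {p, s}
  (now 11)
Step 2 adds 7:
  {q, r}  = ᶜ of {p, s, t}
  {r, t}  = {t} ∪ {r}
  {p, r, s}  = {r} ∪ {p, s}
  {p, r, t}  = {r} ∪ {p, t}
  {p, q, r, t}  = {q, r, t} ∪ {p, t}
  {p, r, s, t}  = {p, s, t} ∪ {r}
  {q, r, s, t}  = {q, r, s} ∪ {t}
  (now 18)
Step 3 adds 6:
  {p}  = ᶜ of {q, r, s, t}
  {q}  = ᶜ of {p, r, s, t}
  {s}  = ᶜ of {p, q, r, t}
  {q, s}  = ᶜ of {p, r, t}
  {q, t}  = ᶜ of {p, r, s}
  {p, q, s}  = ᶜ of {r, t}
  (now 24)
Step 4: 8 new —
  {p, q}  = {q} ∪ {p}
  {p, r}  = {r} ∪ {p}
  {r, s}  = {r} ∪ {s}
  {s, t}  = {t} ∪ {s}
  {p, q, r}  = {q, r} ∪ {p}
  {p, q, t}  = {q, t} ∪ {p, t}
  {q, s, t}  = {q, t} ∪ {s}
  {r, s, t}  = {s} ∪ {r, t}
  (now 32)
Step 5 adds nothing — fixpoint reached.

σ(𝒢) = { {}, {p}, {q}, {r}, {s}, {t}, {p, q}, {p, r}, {p, s}, {p, t}, {q, r}, {q, s}, {q, t}, {r, s}, {r, t}, {s, t}, {p, q, r}, {p, q, s}, {p, q, t}, {p, r, s}, {p, r, t}, {p, s, t}, {q, r, s}, {q, r, t}, {q, s, t}, {r, s, t}, {p, q, r, s}, {p, q, r, t}, {p, q, s, t}, {p, r, s, t}, {q, r, s, t}, Ω }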